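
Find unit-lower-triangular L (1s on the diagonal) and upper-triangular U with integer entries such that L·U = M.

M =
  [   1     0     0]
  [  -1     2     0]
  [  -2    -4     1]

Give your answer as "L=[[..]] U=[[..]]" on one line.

  row1 -= -1·row0 → [0,2,0]
  row2 -= -2·row0 → [0,-4,1]
  row2 -= -2·row1 → [0,0,1]

L=[[1,0,0],[-1,1,0],[-2,-2,1]] U=[[1,0,0],[0,2,0],[0,0,1]]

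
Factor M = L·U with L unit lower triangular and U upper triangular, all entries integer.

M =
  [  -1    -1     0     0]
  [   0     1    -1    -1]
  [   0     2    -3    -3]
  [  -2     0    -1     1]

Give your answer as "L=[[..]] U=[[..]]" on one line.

  R1 -= 0·R0 → [0,1,-1,-1]
  R2 -= 0·R0 → [0,2,-3,-3]
  R3 -= 2·R0 → [0,2,-1,1]
  R2 -= 2·R1 → [0,0,-1,-1]
  R3 -= 2·R1 → [0,0,1,3]
  R3 -= -1·R2 → [0,0,0,2]

L=[[1,0,0,0],[0,1,0,0],[0,2,1,0],[2,2,-1,1]] U=[[-1,-1,0,0],[0,1,-1,-1],[0,0,-1,-1],[0,0,0,2]]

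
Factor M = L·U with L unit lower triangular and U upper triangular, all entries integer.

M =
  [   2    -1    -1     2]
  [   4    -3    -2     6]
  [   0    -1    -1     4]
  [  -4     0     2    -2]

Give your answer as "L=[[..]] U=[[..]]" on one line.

  row1 -= 2·row0 → [0,-1,0,2]
  row2 -= 0·row0 → [0,-1,-1,4]
  row3 -= -2·row0 → [0,-2,0,2]
  row2 -= 1·row1 → [0,0,-1,2]
  row3 -= 2·row1 → [0,0,0,-2]
  row3 -= 0·row2 → [0,0,0,-2]

L=[[1,0,0,0],[2,1,0,0],[0,1,1,0],[-2,2,0,1]] U=[[2,-1,-1,2],[0,-1,0,2],[0,0,-1,2],[0,0,0,-2]]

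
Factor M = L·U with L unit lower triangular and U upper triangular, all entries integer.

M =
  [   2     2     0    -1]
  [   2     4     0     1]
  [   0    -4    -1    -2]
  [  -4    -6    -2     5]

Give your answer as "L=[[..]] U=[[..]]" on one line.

  r1 -= 1·r0 → [0,2,0,2]
  r2 -= 0·r0 → [0,-4,-1,-2]
  r3 -= -2·r0 → [0,-2,-2,3]
  r2 -= -2·r1 → [0,0,-1,2]
  r3 -= -1·r1 → [0,0,-2,5]
  r3 -= 2·r2 → [0,0,0,1]

L=[[1,0,0,0],[1,1,0,0],[0,-2,1,0],[-2,-1,2,1]] U=[[2,2,0,-1],[0,2,0,2],[0,0,-1,2],[0,0,0,1]]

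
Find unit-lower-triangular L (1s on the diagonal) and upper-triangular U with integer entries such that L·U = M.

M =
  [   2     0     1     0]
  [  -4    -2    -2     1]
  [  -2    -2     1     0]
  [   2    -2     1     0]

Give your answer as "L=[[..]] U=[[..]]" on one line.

  r1 -= -2·r0 → [0,-2,0,1]
  r2 -= -1·r0 → [0,-2,2,0]
  r3 -= 1·r0 → [0,-2,0,0]
  r2 -= 1·r1 → [0,0,2,-1]
  r3 -= 1·r1 → [0,0,0,-1]
  r3 -= 0·r2 → [0,0,0,-1]

L=[[1,0,0,0],[-2,1,0,0],[-1,1,1,0],[1,1,0,1]] U=[[2,0,1,0],[0,-2,0,1],[0,0,2,-1],[0,0,0,-1]]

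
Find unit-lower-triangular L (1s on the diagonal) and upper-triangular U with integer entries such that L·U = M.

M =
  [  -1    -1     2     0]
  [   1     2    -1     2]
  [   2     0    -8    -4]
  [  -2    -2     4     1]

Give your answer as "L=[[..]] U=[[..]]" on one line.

L=[[1,0,0,0],[-1,1,0,0],[-2,-2,1,0],[2,0,0,1]] U=[[-1,-1,2,0],[0,1,1,2],[0,0,-2,0],[0,0,0,1]]

  r1 -= -1·r0 → [0,1,1,2]
  r2 -= -2·r0 → [0,-2,-4,-4]
  r3 -= 2·r0 → [0,0,0,1]
  r2 -= -2·r1 → [0,0,-2,0]
  r3 -= 0·r1 → [0,0,0,1]
  r3 -= 0·r2 → [0,0,0,1]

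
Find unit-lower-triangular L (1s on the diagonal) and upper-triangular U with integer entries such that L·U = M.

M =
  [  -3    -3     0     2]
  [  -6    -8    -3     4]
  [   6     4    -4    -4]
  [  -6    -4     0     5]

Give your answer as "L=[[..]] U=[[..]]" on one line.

L=[[1,0,0,0],[2,1,0,0],[-2,1,1,0],[2,-1,3,1]] U=[[-3,-3,0,2],[0,-2,-3,0],[0,0,-1,0],[0,0,0,1]]

  r1 -= 2·r0 → [0,-2,-3,0]
  r2 -= -2·r0 → [0,-2,-4,0]
  r3 -= 2·r0 → [0,2,0,1]
  r2 -= 1·r1 → [0,0,-1,0]
  r3 -= -1·r1 → [0,0,-3,1]
  r3 -= 3·r2 → [0,0,0,1]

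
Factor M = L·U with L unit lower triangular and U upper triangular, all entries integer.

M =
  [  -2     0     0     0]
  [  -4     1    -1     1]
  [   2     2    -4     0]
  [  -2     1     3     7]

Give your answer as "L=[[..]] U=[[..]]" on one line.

L=[[1,0,0,0],[2,1,0,0],[-1,2,1,0],[1,1,-2,1]] U=[[-2,0,0,0],[0,1,-1,1],[0,0,-2,-2],[0,0,0,2]]

  r1 -= 2·r0 → [0,1,-1,1]
  r2 -= -1·r0 → [0,2,-4,0]
  r3 -= 1·r0 → [0,1,3,7]
  r2 -= 2·r1 → [0,0,-2,-2]
  r3 -= 1·r1 → [0,0,4,6]
  r3 -= -2·r2 → [0,0,0,2]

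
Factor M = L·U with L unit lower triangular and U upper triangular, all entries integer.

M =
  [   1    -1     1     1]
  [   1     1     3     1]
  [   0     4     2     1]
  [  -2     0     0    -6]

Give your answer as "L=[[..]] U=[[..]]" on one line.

  row1 -= 1·row0 → [0,2,2,0]
  row2 -= 0·row0 → [0,4,2,1]
  row3 -= -2·row0 → [0,-2,2,-4]
  row2 -= 2·row1 → [0,0,-2,1]
  row3 -= -1·row1 → [0,0,4,-4]
  row3 -= -2·row2 → [0,0,0,-2]

L=[[1,0,0,0],[1,1,0,0],[0,2,1,0],[-2,-1,-2,1]] U=[[1,-1,1,1],[0,2,2,0],[0,0,-2,1],[0,0,0,-2]]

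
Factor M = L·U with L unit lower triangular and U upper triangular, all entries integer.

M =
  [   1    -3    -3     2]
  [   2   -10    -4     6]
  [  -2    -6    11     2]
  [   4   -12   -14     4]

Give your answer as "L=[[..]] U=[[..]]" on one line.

  r1 -= 2·r0 → [0,-4,2,2]
  r2 -= -2·r0 → [0,-12,5,6]
  r3 -= 4·r0 → [0,0,-2,-4]
  r2 -= 3·r1 → [0,0,-1,0]
  r3 -= 0·r1 → [0,0,-2,-4]
  r3 -= 2·r2 → [0,0,0,-4]

L=[[1,0,0,0],[2,1,0,0],[-2,3,1,0],[4,0,2,1]] U=[[1,-3,-3,2],[0,-4,2,2],[0,0,-1,0],[0,0,0,-4]]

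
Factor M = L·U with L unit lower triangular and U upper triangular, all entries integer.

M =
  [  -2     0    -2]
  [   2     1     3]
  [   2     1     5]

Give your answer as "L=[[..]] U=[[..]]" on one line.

  R1 -= -1·R0 → [0,1,1]
  R2 -= -1·R0 → [0,1,3]
  R2 -= 1·R1 → [0,0,2]

L=[[1,0,0],[-1,1,0],[-1,1,1]] U=[[-2,0,-2],[0,1,1],[0,0,2]]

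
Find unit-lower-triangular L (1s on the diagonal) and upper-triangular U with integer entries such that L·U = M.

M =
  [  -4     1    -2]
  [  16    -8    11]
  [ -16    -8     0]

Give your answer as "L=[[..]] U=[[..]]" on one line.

  row1 -= -4·row0 → [0,-4,3]
  row2 -= 4·row0 → [0,-12,8]
  row2 -= 3·row1 → [0,0,-1]

L=[[1,0,0],[-4,1,0],[4,3,1]] U=[[-4,1,-2],[0,-4,3],[0,0,-1]]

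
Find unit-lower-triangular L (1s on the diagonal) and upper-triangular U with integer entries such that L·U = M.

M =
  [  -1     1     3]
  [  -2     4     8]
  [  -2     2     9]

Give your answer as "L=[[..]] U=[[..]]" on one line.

L=[[1,0,0],[2,1,0],[2,0,1]] U=[[-1,1,3],[0,2,2],[0,0,3]]

  R1 -= 2·R0 → [0,2,2]
  R2 -= 2·R0 → [0,0,3]
  R2 -= 0·R1 → [0,0,3]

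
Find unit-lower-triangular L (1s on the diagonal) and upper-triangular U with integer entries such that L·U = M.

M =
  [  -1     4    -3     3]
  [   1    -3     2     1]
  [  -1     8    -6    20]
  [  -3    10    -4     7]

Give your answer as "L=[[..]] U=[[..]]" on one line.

L=[[1,0,0,0],[-1,1,0,0],[1,4,1,0],[3,-2,3,1]] U=[[-1,4,-3,3],[0,1,-1,4],[0,0,1,1],[0,0,0,3]]

  r1 -= -1·r0 → [0,1,-1,4]
  r2 -= 1·r0 → [0,4,-3,17]
  r3 -= 3·r0 → [0,-2,5,-2]
  r2 -= 4·r1 → [0,0,1,1]
  r3 -= -2·r1 → [0,0,3,6]
  r3 -= 3·r2 → [0,0,0,3]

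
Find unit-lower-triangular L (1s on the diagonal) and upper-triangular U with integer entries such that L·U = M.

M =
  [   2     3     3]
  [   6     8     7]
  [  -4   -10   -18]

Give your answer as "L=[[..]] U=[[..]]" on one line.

  r1 -= 3·r0 → [0,-1,-2]
  r2 -= -2·r0 → [0,-4,-12]
  r2 -= 4·r1 → [0,0,-4]

L=[[1,0,0],[3,1,0],[-2,4,1]] U=[[2,3,3],[0,-1,-2],[0,0,-4]]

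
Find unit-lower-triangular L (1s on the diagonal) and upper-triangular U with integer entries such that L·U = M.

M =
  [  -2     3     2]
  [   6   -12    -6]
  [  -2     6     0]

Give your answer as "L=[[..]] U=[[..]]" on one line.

  row1 -= -3·row0 → [0,-3,0]
  row2 -= 1·row0 → [0,3,-2]
  row2 -= -1·row1 → [0,0,-2]

L=[[1,0,0],[-3,1,0],[1,-1,1]] U=[[-2,3,2],[0,-3,0],[0,0,-2]]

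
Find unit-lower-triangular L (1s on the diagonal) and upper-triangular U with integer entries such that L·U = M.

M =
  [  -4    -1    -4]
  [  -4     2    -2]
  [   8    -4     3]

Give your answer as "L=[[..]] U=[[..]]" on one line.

L=[[1,0,0],[1,1,0],[-2,-2,1]] U=[[-4,-1,-4],[0,3,2],[0,0,-1]]

  row1 -= 1·row0 → [0,3,2]
  row2 -= -2·row0 → [0,-6,-5]
  row2 -= -2·row1 → [0,0,-1]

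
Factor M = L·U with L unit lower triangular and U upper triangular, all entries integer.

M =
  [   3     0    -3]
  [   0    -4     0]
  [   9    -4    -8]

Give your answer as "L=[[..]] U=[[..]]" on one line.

  row1 -= 0·row0 → [0,-4,0]
  row2 -= 3·row0 → [0,-4,1]
  row2 -= 1·row1 → [0,0,1]

L=[[1,0,0],[0,1,0],[3,1,1]] U=[[3,0,-3],[0,-4,0],[0,0,1]]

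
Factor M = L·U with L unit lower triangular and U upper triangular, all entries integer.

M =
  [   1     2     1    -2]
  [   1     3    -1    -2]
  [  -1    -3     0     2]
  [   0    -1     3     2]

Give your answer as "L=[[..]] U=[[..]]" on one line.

L=[[1,0,0,0],[1,1,0,0],[-1,-1,1,0],[0,-1,-1,1]] U=[[1,2,1,-2],[0,1,-2,0],[0,0,-1,0],[0,0,0,2]]

  R1 -= 1·R0 → [0,1,-2,0]
  R2 -= -1·R0 → [0,-1,1,0]
  R3 -= 0·R0 → [0,-1,3,2]
  R2 -= -1·R1 → [0,0,-1,0]
  R3 -= -1·R1 → [0,0,1,2]
  R3 -= -1·R2 → [0,0,0,2]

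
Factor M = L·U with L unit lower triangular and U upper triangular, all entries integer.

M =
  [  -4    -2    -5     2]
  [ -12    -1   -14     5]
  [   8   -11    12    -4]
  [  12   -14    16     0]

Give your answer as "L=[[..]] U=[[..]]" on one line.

  R1 -= 3·R0 → [0,5,1,-1]
  R2 -= -2·R0 → [0,-15,2,0]
  R3 -= -3·R0 → [0,-20,1,6]
  R2 -= -3·R1 → [0,0,5,-3]
  R3 -= -4·R1 → [0,0,5,2]
  R3 -= 1·R2 → [0,0,0,5]

L=[[1,0,0,0],[3,1,0,0],[-2,-3,1,0],[-3,-4,1,1]] U=[[-4,-2,-5,2],[0,5,1,-1],[0,0,5,-3],[0,0,0,5]]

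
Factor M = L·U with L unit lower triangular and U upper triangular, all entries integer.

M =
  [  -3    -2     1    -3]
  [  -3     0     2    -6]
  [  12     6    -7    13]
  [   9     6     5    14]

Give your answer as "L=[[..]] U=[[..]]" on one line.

  row1 -= 1·row0 → [0,2,1,-3]
  row2 -= -4·row0 → [0,-2,-3,1]
  row3 -= -3·row0 → [0,0,8,5]
  row2 -= -1·row1 → [0,0,-2,-2]
  row3 -= 0·row1 → [0,0,8,5]
  row3 -= -4·row2 → [0,0,0,-3]

L=[[1,0,0,0],[1,1,0,0],[-4,-1,1,0],[-3,0,-4,1]] U=[[-3,-2,1,-3],[0,2,1,-3],[0,0,-2,-2],[0,0,0,-3]]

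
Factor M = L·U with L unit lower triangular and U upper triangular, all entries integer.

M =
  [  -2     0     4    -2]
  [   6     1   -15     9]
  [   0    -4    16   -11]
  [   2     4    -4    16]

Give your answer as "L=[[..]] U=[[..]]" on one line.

  r1 -= -3·r0 → [0,1,-3,3]
  r2 -= 0·r0 → [0,-4,16,-11]
  r3 -= -1·r0 → [0,4,0,14]
  r2 -= -4·r1 → [0,0,4,1]
  r3 -= 4·r1 → [0,0,12,2]
  r3 -= 3·r2 → [0,0,0,-1]

L=[[1,0,0,0],[-3,1,0,0],[0,-4,1,0],[-1,4,3,1]] U=[[-2,0,4,-2],[0,1,-3,3],[0,0,4,1],[0,0,0,-1]]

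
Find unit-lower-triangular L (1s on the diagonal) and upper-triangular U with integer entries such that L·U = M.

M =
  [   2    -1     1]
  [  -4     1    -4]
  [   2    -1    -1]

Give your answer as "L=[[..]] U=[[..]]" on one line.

  r1 -= -2·r0 → [0,-1,-2]
  r2 -= 1·r0 → [0,0,-2]
  r2 -= 0·r1 → [0,0,-2]

L=[[1,0,0],[-2,1,0],[1,0,1]] U=[[2,-1,1],[0,-1,-2],[0,0,-2]]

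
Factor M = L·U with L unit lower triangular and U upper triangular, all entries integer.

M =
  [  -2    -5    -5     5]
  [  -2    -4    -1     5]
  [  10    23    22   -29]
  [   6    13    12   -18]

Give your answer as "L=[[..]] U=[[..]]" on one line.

  R1 -= 1·R0 → [0,1,4,0]
  R2 -= -5·R0 → [0,-2,-3,-4]
  R3 -= -3·R0 → [0,-2,-3,-3]
  R2 -= -2·R1 → [0,0,5,-4]
  R3 -= -2·R1 → [0,0,5,-3]
  R3 -= 1·R2 → [0,0,0,1]

L=[[1,0,0,0],[1,1,0,0],[-5,-2,1,0],[-3,-2,1,1]] U=[[-2,-5,-5,5],[0,1,4,0],[0,0,5,-4],[0,0,0,1]]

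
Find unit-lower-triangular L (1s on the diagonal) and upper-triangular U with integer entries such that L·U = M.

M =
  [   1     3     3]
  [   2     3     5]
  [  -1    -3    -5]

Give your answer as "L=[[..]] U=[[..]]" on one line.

  R1 -= 2·R0 → [0,-3,-1]
  R2 -= -1·R0 → [0,0,-2]
  R2 -= 0·R1 → [0,0,-2]

L=[[1,0,0],[2,1,0],[-1,0,1]] U=[[1,3,3],[0,-3,-1],[0,0,-2]]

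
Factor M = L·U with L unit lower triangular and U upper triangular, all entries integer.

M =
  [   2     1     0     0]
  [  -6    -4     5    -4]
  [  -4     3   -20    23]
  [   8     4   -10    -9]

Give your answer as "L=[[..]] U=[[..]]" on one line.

L=[[1,0,0,0],[-3,1,0,0],[-2,-5,1,0],[4,0,-2,1]] U=[[2,1,0,0],[0,-1,5,-4],[0,0,5,3],[0,0,0,-3]]

  row1 -= -3·row0 → [0,-1,5,-4]
  row2 -= -2·row0 → [0,5,-20,23]
  row3 -= 4·row0 → [0,0,-10,-9]
  row2 -= -5·row1 → [0,0,5,3]
  row3 -= 0·row1 → [0,0,-10,-9]
  row3 -= -2·row2 → [0,0,0,-3]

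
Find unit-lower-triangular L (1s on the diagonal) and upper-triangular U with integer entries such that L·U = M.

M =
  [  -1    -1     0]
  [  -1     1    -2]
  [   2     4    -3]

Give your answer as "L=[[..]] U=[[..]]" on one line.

L=[[1,0,0],[1,1,0],[-2,1,1]] U=[[-1,-1,0],[0,2,-2],[0,0,-1]]

  r1 -= 1·r0 → [0,2,-2]
  r2 -= -2·r0 → [0,2,-3]
  r2 -= 1·r1 → [0,0,-1]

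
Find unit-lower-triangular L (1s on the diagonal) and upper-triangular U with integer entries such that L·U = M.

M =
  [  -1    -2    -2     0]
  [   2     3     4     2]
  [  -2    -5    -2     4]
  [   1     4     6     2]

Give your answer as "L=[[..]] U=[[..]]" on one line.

  R1 -= -2·R0 → [0,-1,0,2]
  R2 -= 2·R0 → [0,-1,2,4]
  R3 -= -1·R0 → [0,2,4,2]
  R2 -= 1·R1 → [0,0,2,2]
  R3 -= -2·R1 → [0,0,4,6]
  R3 -= 2·R2 → [0,0,0,2]

L=[[1,0,0,0],[-2,1,0,0],[2,1,1,0],[-1,-2,2,1]] U=[[-1,-2,-2,0],[0,-1,0,2],[0,0,2,2],[0,0,0,2]]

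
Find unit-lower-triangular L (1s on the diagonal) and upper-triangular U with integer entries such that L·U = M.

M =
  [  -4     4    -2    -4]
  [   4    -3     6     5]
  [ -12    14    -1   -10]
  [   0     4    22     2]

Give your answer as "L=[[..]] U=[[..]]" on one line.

L=[[1,0,0,0],[-1,1,0,0],[3,2,1,0],[0,4,-2,1]] U=[[-4,4,-2,-4],[0,1,4,1],[0,0,-3,0],[0,0,0,-2]]

  R1 -= -1·R0 → [0,1,4,1]
  R2 -= 3·R0 → [0,2,5,2]
  R3 -= 0·R0 → [0,4,22,2]
  R2 -= 2·R1 → [0,0,-3,0]
  R3 -= 4·R1 → [0,0,6,-2]
  R3 -= -2·R2 → [0,0,0,-2]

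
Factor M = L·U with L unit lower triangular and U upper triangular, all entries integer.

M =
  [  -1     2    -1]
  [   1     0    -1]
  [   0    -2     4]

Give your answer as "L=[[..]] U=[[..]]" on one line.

L=[[1,0,0],[-1,1,0],[0,-1,1]] U=[[-1,2,-1],[0,2,-2],[0,0,2]]

  row1 -= -1·row0 → [0,2,-2]
  row2 -= 0·row0 → [0,-2,4]
  row2 -= -1·row1 → [0,0,2]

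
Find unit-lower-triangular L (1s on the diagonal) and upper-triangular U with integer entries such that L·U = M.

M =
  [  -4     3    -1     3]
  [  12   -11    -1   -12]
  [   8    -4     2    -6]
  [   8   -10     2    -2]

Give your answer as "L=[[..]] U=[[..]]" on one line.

  r1 -= -3·r0 → [0,-2,-4,-3]
  r2 -= -2·r0 → [0,2,0,0]
  r3 -= -2·r0 → [0,-4,0,4]
  r2 -= -1·r1 → [0,0,-4,-3]
  r3 -= 2·r1 → [0,0,8,10]
  r3 -= -2·r2 → [0,0,0,4]

L=[[1,0,0,0],[-3,1,0,0],[-2,-1,1,0],[-2,2,-2,1]] U=[[-4,3,-1,3],[0,-2,-4,-3],[0,0,-4,-3],[0,0,0,4]]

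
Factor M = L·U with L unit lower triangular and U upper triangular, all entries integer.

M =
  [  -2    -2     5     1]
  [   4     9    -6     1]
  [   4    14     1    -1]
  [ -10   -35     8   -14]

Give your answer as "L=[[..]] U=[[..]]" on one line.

L=[[1,0,0,0],[-2,1,0,0],[-2,2,1,0],[5,-5,1,1]] U=[[-2,-2,5,1],[0,5,4,3],[0,0,3,-5],[0,0,0,1]]

  row1 -= -2·row0 → [0,5,4,3]
  row2 -= -2·row0 → [0,10,11,1]
  row3 -= 5·row0 → [0,-25,-17,-19]
  row2 -= 2·row1 → [0,0,3,-5]
  row3 -= -5·row1 → [0,0,3,-4]
  row3 -= 1·row2 → [0,0,0,1]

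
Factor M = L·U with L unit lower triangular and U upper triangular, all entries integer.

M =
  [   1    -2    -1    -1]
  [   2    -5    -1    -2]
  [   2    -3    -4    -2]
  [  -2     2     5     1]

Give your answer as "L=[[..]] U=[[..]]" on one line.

L=[[1,0,0,0],[2,1,0,0],[2,-1,1,0],[-2,2,-1,1]] U=[[1,-2,-1,-1],[0,-1,1,0],[0,0,-1,0],[0,0,0,-1]]

  r1 -= 2·r0 → [0,-1,1,0]
  r2 -= 2·r0 → [0,1,-2,0]
  r3 -= -2·r0 → [0,-2,3,-1]
  r2 -= -1·r1 → [0,0,-1,0]
  r3 -= 2·r1 → [0,0,1,-1]
  r3 -= -1·r2 → [0,0,0,-1]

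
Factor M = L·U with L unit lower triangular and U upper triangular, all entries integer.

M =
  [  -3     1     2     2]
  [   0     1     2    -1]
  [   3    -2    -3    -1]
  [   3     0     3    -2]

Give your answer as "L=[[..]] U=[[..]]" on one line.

L=[[1,0,0,0],[0,1,0,0],[-1,-1,1,0],[-1,1,3,1]] U=[[-3,1,2,2],[0,1,2,-1],[0,0,1,0],[0,0,0,1]]

  row1 -= 0·row0 → [0,1,2,-1]
  row2 -= -1·row0 → [0,-1,-1,1]
  row3 -= -1·row0 → [0,1,5,0]
  row2 -= -1·row1 → [0,0,1,0]
  row3 -= 1·row1 → [0,0,3,1]
  row3 -= 3·row2 → [0,0,0,1]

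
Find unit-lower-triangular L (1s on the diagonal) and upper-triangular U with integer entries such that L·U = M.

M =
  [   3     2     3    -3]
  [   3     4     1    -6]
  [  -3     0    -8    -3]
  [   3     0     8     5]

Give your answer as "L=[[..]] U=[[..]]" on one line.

  R1 -= 1·R0 → [0,2,-2,-3]
  R2 -= -1·R0 → [0,2,-5,-6]
  R3 -= 1·R0 → [0,-2,5,8]
  R2 -= 1·R1 → [0,0,-3,-3]
  R3 -= -1·R1 → [0,0,3,5]
  R3 -= -1·R2 → [0,0,0,2]

L=[[1,0,0,0],[1,1,0,0],[-1,1,1,0],[1,-1,-1,1]] U=[[3,2,3,-3],[0,2,-2,-3],[0,0,-3,-3],[0,0,0,2]]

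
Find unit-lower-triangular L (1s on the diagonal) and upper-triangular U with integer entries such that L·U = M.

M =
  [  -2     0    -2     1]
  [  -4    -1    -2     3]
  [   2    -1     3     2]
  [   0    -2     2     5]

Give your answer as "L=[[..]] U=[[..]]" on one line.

  R1 -= 2·R0 → [0,-1,2,1]
  R2 -= -1·R0 → [0,-1,1,3]
  R3 -= 0·R0 → [0,-2,2,5]
  R2 -= 1·R1 → [0,0,-1,2]
  R3 -= 2·R1 → [0,0,-2,3]
  R3 -= 2·R2 → [0,0,0,-1]

L=[[1,0,0,0],[2,1,0,0],[-1,1,1,0],[0,2,2,1]] U=[[-2,0,-2,1],[0,-1,2,1],[0,0,-1,2],[0,0,0,-1]]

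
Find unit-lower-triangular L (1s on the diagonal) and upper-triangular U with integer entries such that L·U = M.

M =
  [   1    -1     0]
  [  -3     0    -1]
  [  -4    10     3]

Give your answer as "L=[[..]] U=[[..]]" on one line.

L=[[1,0,0],[-3,1,0],[-4,-2,1]] U=[[1,-1,0],[0,-3,-1],[0,0,1]]

  r1 -= -3·r0 → [0,-3,-1]
  r2 -= -4·r0 → [0,6,3]
  r2 -= -2·r1 → [0,0,1]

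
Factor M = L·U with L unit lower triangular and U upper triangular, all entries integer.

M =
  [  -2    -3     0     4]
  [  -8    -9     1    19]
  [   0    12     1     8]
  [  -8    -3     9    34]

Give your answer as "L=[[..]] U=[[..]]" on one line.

  row1 -= 4·row0 → [0,3,1,3]
  row2 -= 0·row0 → [0,12,1,8]
  row3 -= 4·row0 → [0,9,9,18]
  row2 -= 4·row1 → [0,0,-3,-4]
  row3 -= 3·row1 → [0,0,6,9]
  row3 -= -2·row2 → [0,0,0,1]

L=[[1,0,0,0],[4,1,0,0],[0,4,1,0],[4,3,-2,1]] U=[[-2,-3,0,4],[0,3,1,3],[0,0,-3,-4],[0,0,0,1]]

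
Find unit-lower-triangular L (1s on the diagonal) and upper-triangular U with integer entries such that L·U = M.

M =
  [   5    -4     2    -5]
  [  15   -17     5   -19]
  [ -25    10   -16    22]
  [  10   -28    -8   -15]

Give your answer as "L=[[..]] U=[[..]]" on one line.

  row1 -= 3·row0 → [0,-5,-1,-4]
  row2 -= -5·row0 → [0,-10,-6,-3]
  row3 -= 2·row0 → [0,-20,-12,-5]
  row2 -= 2·row1 → [0,0,-4,5]
  row3 -= 4·row1 → [0,0,-8,11]
  row3 -= 2·row2 → [0,0,0,1]

L=[[1,0,0,0],[3,1,0,0],[-5,2,1,0],[2,4,2,1]] U=[[5,-4,2,-5],[0,-5,-1,-4],[0,0,-4,5],[0,0,0,1]]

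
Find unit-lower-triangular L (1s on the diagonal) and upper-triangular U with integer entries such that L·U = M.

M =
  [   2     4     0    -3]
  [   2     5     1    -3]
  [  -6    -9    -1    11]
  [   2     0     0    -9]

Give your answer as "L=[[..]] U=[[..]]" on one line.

  r1 -= 1·r0 → [0,1,1,0]
  r2 -= -3·r0 → [0,3,-1,2]
  r3 -= 1·r0 → [0,-4,0,-6]
  r2 -= 3·r1 → [0,0,-4,2]
  r3 -= -4·r1 → [0,0,4,-6]
  r3 -= -1·r2 → [0,0,0,-4]

L=[[1,0,0,0],[1,1,0,0],[-3,3,1,0],[1,-4,-1,1]] U=[[2,4,0,-3],[0,1,1,0],[0,0,-4,2],[0,0,0,-4]]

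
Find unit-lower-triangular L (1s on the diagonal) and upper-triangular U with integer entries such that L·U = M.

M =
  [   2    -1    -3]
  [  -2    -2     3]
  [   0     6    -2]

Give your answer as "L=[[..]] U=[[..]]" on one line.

L=[[1,0,0],[-1,1,0],[0,-2,1]] U=[[2,-1,-3],[0,-3,0],[0,0,-2]]

  row1 -= -1·row0 → [0,-3,0]
  row2 -= 0·row0 → [0,6,-2]
  row2 -= -2·row1 → [0,0,-2]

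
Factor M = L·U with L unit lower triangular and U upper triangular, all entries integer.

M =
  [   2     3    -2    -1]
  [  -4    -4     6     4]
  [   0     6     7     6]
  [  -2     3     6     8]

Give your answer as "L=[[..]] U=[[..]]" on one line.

L=[[1,0,0,0],[-2,1,0,0],[0,3,1,0],[-1,3,-2,1]] U=[[2,3,-2,-1],[0,2,2,2],[0,0,1,0],[0,0,0,1]]

  R1 -= -2·R0 → [0,2,2,2]
  R2 -= 0·R0 → [0,6,7,6]
  R3 -= -1·R0 → [0,6,4,7]
  R2 -= 3·R1 → [0,0,1,0]
  R3 -= 3·R1 → [0,0,-2,1]
  R3 -= -2·R2 → [0,0,0,1]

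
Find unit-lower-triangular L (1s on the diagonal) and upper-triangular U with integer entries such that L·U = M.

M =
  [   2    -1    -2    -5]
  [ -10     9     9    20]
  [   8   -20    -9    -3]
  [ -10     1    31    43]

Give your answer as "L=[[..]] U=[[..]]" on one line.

L=[[1,0,0,0],[-5,1,0,0],[4,-4,1,0],[-5,-1,-4,1]] U=[[2,-1,-2,-5],[0,4,-1,-5],[0,0,-5,-3],[0,0,0,1]]

  r1 -= -5·r0 → [0,4,-1,-5]
  r2 -= 4·r0 → [0,-16,-1,17]
  r3 -= -5·r0 → [0,-4,21,18]
  r2 -= -4·r1 → [0,0,-5,-3]
  r3 -= -1·r1 → [0,0,20,13]
  r3 -= -4·r2 → [0,0,0,1]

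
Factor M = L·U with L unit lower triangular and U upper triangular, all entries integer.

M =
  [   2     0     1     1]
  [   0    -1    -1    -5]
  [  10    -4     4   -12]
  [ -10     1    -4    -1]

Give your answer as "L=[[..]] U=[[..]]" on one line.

L=[[1,0,0,0],[0,1,0,0],[5,4,1,0],[-5,-1,0,1]] U=[[2,0,1,1],[0,-1,-1,-5],[0,0,3,3],[0,0,0,-1]]

  R1 -= 0·R0 → [0,-1,-1,-5]
  R2 -= 5·R0 → [0,-4,-1,-17]
  R3 -= -5·R0 → [0,1,1,4]
  R2 -= 4·R1 → [0,0,3,3]
  R3 -= -1·R1 → [0,0,0,-1]
  R3 -= 0·R2 → [0,0,0,-1]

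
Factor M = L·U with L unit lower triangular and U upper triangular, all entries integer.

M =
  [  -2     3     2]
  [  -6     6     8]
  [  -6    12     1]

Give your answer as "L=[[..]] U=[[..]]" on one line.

L=[[1,0,0],[3,1,0],[3,-1,1]] U=[[-2,3,2],[0,-3,2],[0,0,-3]]

  row1 -= 3·row0 → [0,-3,2]
  row2 -= 3·row0 → [0,3,-5]
  row2 -= -1·row1 → [0,0,-3]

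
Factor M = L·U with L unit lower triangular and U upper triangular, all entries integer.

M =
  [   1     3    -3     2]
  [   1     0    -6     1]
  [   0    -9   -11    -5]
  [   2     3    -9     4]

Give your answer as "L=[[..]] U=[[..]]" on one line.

L=[[1,0,0,0],[1,1,0,0],[0,3,1,0],[2,1,0,1]] U=[[1,3,-3,2],[0,-3,-3,-1],[0,0,-2,-2],[0,0,0,1]]

  row1 -= 1·row0 → [0,-3,-3,-1]
  row2 -= 0·row0 → [0,-9,-11,-5]
  row3 -= 2·row0 → [0,-3,-3,0]
  row2 -= 3·row1 → [0,0,-2,-2]
  row3 -= 1·row1 → [0,0,0,1]
  row3 -= 0·row2 → [0,0,0,1]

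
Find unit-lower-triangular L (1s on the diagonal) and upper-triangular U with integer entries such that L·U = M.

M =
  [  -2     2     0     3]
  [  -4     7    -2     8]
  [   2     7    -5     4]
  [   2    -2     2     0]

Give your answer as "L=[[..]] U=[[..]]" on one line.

  row1 -= 2·row0 → [0,3,-2,2]
  row2 -= -1·row0 → [0,9,-5,7]
  row3 -= -1·row0 → [0,0,2,3]
  row2 -= 3·row1 → [0,0,1,1]
  row3 -= 0·row1 → [0,0,2,3]
  row3 -= 2·row2 → [0,0,0,1]

L=[[1,0,0,0],[2,1,0,0],[-1,3,1,0],[-1,0,2,1]] U=[[-2,2,0,3],[0,3,-2,2],[0,0,1,1],[0,0,0,1]]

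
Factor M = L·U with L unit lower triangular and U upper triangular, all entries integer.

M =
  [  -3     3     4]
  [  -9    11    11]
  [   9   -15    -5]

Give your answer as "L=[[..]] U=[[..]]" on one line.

  r1 -= 3·r0 → [0,2,-1]
  r2 -= -3·r0 → [0,-6,7]
  r2 -= -3·r1 → [0,0,4]

L=[[1,0,0],[3,1,0],[-3,-3,1]] U=[[-3,3,4],[0,2,-1],[0,0,4]]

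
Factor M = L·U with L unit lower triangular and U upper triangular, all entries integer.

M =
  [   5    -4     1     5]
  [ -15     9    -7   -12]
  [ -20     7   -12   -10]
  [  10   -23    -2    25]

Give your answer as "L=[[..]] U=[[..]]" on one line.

  r1 -= -3·r0 → [0,-3,-4,3]
  r2 -= -4·r0 → [0,-9,-8,10]
  r3 -= 2·r0 → [0,-15,-4,15]
  r2 -= 3·r1 → [0,0,4,1]
  r3 -= 5·r1 → [0,0,16,0]
  r3 -= 4·r2 → [0,0,0,-4]

L=[[1,0,0,0],[-3,1,0,0],[-4,3,1,0],[2,5,4,1]] U=[[5,-4,1,5],[0,-3,-4,3],[0,0,4,1],[0,0,0,-4]]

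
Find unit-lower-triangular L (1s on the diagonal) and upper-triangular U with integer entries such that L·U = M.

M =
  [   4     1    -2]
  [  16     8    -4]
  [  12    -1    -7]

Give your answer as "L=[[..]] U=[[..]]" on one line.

  row1 -= 4·row0 → [0,4,4]
  row2 -= 3·row0 → [0,-4,-1]
  row2 -= -1·row1 → [0,0,3]

L=[[1,0,0],[4,1,0],[3,-1,1]] U=[[4,1,-2],[0,4,4],[0,0,3]]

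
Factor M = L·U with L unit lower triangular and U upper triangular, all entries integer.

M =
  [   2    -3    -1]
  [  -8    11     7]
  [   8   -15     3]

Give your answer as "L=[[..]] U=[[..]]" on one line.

  r1 -= -4·r0 → [0,-1,3]
  r2 -= 4·r0 → [0,-3,7]
  r2 -= 3·r1 → [0,0,-2]

L=[[1,0,0],[-4,1,0],[4,3,1]] U=[[2,-3,-1],[0,-1,3],[0,0,-2]]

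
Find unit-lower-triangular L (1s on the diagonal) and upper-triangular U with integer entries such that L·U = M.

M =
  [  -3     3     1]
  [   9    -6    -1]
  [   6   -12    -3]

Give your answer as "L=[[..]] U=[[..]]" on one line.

L=[[1,0,0],[-3,1,0],[-2,-2,1]] U=[[-3,3,1],[0,3,2],[0,0,3]]

  r1 -= -3·r0 → [0,3,2]
  r2 -= -2·r0 → [0,-6,-1]
  r2 -= -2·r1 → [0,0,3]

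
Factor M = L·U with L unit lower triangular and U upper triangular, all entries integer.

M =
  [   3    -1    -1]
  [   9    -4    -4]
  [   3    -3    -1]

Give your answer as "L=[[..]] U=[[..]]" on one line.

  row1 -= 3·row0 → [0,-1,-1]
  row2 -= 1·row0 → [0,-2,0]
  row2 -= 2·row1 → [0,0,2]

L=[[1,0,0],[3,1,0],[1,2,1]] U=[[3,-1,-1],[0,-1,-1],[0,0,2]]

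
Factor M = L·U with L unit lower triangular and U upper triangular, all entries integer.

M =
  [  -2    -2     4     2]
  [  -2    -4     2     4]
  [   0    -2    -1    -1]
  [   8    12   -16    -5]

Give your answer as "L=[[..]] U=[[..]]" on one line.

L=[[1,0,0,0],[1,1,0,0],[0,1,1,0],[-4,-2,-4,1]] U=[[-2,-2,4,2],[0,-2,-2,2],[0,0,1,-3],[0,0,0,-5]]

  row1 -= 1·row0 → [0,-2,-2,2]
  row2 -= 0·row0 → [0,-2,-1,-1]
  row3 -= -4·row0 → [0,4,0,3]
  row2 -= 1·row1 → [0,0,1,-3]
  row3 -= -2·row1 → [0,0,-4,7]
  row3 -= -4·row2 → [0,0,0,-5]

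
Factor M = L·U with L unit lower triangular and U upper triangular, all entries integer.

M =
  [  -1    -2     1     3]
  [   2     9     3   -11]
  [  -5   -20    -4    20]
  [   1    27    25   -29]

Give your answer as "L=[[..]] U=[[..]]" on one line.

  r1 -= -2·r0 → [0,5,5,-5]
  r2 -= 5·r0 → [0,-10,-9,5]
  r3 -= -1·r0 → [0,25,26,-26]
  r2 -= -2·r1 → [0,0,1,-5]
  r3 -= 5·r1 → [0,0,1,-1]
  r3 -= 1·r2 → [0,0,0,4]

L=[[1,0,0,0],[-2,1,0,0],[5,-2,1,0],[-1,5,1,1]] U=[[-1,-2,1,3],[0,5,5,-5],[0,0,1,-5],[0,0,0,4]]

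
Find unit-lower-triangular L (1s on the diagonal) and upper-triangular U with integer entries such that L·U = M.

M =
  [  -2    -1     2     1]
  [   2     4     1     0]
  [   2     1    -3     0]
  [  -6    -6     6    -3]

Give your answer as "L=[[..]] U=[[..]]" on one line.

  row1 -= -1·row0 → [0,3,3,1]
  row2 -= -1·row0 → [0,0,-1,1]
  row3 -= 3·row0 → [0,-3,0,-6]
  row2 -= 0·row1 → [0,0,-1,1]
  row3 -= -1·row1 → [0,0,3,-5]
  row3 -= -3·row2 → [0,0,0,-2]

L=[[1,0,0,0],[-1,1,0,0],[-1,0,1,0],[3,-1,-3,1]] U=[[-2,-1,2,1],[0,3,3,1],[0,0,-1,1],[0,0,0,-2]]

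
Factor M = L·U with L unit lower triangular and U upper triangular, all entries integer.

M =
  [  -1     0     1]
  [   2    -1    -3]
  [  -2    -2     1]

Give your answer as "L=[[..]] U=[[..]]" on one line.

  r1 -= -2·r0 → [0,-1,-1]
  r2 -= 2·r0 → [0,-2,-1]
  r2 -= 2·r1 → [0,0,1]

L=[[1,0,0],[-2,1,0],[2,2,1]] U=[[-1,0,1],[0,-1,-1],[0,0,1]]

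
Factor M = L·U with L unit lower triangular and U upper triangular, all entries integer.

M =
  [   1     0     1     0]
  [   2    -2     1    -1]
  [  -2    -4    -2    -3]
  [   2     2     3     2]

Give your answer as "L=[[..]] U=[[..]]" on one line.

L=[[1,0,0,0],[2,1,0,0],[-2,2,1,0],[2,-1,0,1]] U=[[1,0,1,0],[0,-2,-1,-1],[0,0,2,-1],[0,0,0,1]]

  R1 -= 2·R0 → [0,-2,-1,-1]
  R2 -= -2·R0 → [0,-4,0,-3]
  R3 -= 2·R0 → [0,2,1,2]
  R2 -= 2·R1 → [0,0,2,-1]
  R3 -= -1·R1 → [0,0,0,1]
  R3 -= 0·R2 → [0,0,0,1]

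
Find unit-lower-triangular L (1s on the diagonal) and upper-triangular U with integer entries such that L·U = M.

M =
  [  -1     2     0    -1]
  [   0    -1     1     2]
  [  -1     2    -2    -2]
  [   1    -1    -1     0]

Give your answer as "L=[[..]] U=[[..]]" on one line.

L=[[1,0,0,0],[0,1,0,0],[1,0,1,0],[-1,-1,0,1]] U=[[-1,2,0,-1],[0,-1,1,2],[0,0,-2,-1],[0,0,0,1]]

  R1 -= 0·R0 → [0,-1,1,2]
  R2 -= 1·R0 → [0,0,-2,-1]
  R3 -= -1·R0 → [0,1,-1,-1]
  R2 -= 0·R1 → [0,0,-2,-1]
  R3 -= -1·R1 → [0,0,0,1]
  R3 -= 0·R2 → [0,0,0,1]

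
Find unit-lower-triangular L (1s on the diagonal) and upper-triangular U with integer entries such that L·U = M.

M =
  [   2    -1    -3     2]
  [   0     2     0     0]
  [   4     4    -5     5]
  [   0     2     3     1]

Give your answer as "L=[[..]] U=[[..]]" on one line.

L=[[1,0,0,0],[0,1,0,0],[2,3,1,0],[0,1,3,1]] U=[[2,-1,-3,2],[0,2,0,0],[0,0,1,1],[0,0,0,-2]]

  r1 -= 0·r0 → [0,2,0,0]
  r2 -= 2·r0 → [0,6,1,1]
  r3 -= 0·r0 → [0,2,3,1]
  r2 -= 3·r1 → [0,0,1,1]
  r3 -= 1·r1 → [0,0,3,1]
  r3 -= 3·r2 → [0,0,0,-2]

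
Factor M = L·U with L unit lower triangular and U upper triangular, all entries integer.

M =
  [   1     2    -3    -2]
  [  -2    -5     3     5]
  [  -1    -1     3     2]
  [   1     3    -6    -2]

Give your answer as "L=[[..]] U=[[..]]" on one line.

L=[[1,0,0,0],[-2,1,0,0],[-1,-1,1,0],[1,-1,2,1]] U=[[1,2,-3,-2],[0,-1,-3,1],[0,0,-3,1],[0,0,0,-1]]

  row1 -= -2·row0 → [0,-1,-3,1]
  row2 -= -1·row0 → [0,1,0,0]
  row3 -= 1·row0 → [0,1,-3,0]
  row2 -= -1·row1 → [0,0,-3,1]
  row3 -= -1·row1 → [0,0,-6,1]
  row3 -= 2·row2 → [0,0,0,-1]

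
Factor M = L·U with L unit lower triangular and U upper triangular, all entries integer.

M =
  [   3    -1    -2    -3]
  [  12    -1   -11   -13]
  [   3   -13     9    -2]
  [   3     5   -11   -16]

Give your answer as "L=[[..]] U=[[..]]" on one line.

  row1 -= 4·row0 → [0,3,-3,-1]
  row2 -= 1·row0 → [0,-12,11,1]
  row3 -= 1·row0 → [0,6,-9,-13]
  row2 -= -4·row1 → [0,0,-1,-3]
  row3 -= 2·row1 → [0,0,-3,-11]
  row3 -= 3·row2 → [0,0,0,-2]

L=[[1,0,0,0],[4,1,0,0],[1,-4,1,0],[1,2,3,1]] U=[[3,-1,-2,-3],[0,3,-3,-1],[0,0,-1,-3],[0,0,0,-2]]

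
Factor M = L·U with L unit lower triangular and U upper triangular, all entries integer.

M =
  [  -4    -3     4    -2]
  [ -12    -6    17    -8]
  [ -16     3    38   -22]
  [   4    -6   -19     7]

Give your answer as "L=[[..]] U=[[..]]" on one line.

  r1 -= 3·r0 → [0,3,5,-2]
  r2 -= 4·r0 → [0,15,22,-14]
  r3 -= -1·r0 → [0,-9,-15,5]
  r2 -= 5·r1 → [0,0,-3,-4]
  r3 -= -3·r1 → [0,0,0,-1]
  r3 -= 0·r2 → [0,0,0,-1]

L=[[1,0,0,0],[3,1,0,0],[4,5,1,0],[-1,-3,0,1]] U=[[-4,-3,4,-2],[0,3,5,-2],[0,0,-3,-4],[0,0,0,-1]]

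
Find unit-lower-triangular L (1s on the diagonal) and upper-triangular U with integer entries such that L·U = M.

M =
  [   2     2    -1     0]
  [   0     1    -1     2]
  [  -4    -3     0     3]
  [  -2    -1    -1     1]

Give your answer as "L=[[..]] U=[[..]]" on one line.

L=[[1,0,0,0],[0,1,0,0],[-2,1,1,0],[-1,1,1,1]] U=[[2,2,-1,0],[0,1,-1,2],[0,0,-1,1],[0,0,0,-2]]

  row1 -= 0·row0 → [0,1,-1,2]
  row2 -= -2·row0 → [0,1,-2,3]
  row3 -= -1·row0 → [0,1,-2,1]
  row2 -= 1·row1 → [0,0,-1,1]
  row3 -= 1·row1 → [0,0,-1,-1]
  row3 -= 1·row2 → [0,0,0,-2]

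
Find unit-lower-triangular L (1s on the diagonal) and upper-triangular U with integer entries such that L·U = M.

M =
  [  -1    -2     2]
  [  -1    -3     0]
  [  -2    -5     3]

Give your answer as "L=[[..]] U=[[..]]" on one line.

  row1 -= 1·row0 → [0,-1,-2]
  row2 -= 2·row0 → [0,-1,-1]
  row2 -= 1·row1 → [0,0,1]

L=[[1,0,0],[1,1,0],[2,1,1]] U=[[-1,-2,2],[0,-1,-2],[0,0,1]]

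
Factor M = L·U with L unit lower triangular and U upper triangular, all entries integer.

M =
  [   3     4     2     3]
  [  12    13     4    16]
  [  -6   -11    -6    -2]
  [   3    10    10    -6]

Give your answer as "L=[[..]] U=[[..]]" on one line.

  row1 -= 4·row0 → [0,-3,-4,4]
  row2 -= -2·row0 → [0,-3,-2,4]
  row3 -= 1·row0 → [0,6,8,-9]
  row2 -= 1·row1 → [0,0,2,0]
  row3 -= -2·row1 → [0,0,0,-1]
  row3 -= 0·row2 → [0,0,0,-1]

L=[[1,0,0,0],[4,1,0,0],[-2,1,1,0],[1,-2,0,1]] U=[[3,4,2,3],[0,-3,-4,4],[0,0,2,0],[0,0,0,-1]]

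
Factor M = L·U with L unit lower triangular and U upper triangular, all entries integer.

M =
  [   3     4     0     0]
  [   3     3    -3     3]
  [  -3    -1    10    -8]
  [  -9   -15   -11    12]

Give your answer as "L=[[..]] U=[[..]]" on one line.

  R1 -= 1·R0 → [0,-1,-3,3]
  R2 -= -1·R0 → [0,3,10,-8]
  R3 -= -3·R0 → [0,-3,-11,12]
  R2 -= -3·R1 → [0,0,1,1]
  R3 -= 3·R1 → [0,0,-2,3]
  R3 -= -2·R2 → [0,0,0,5]

L=[[1,0,0,0],[1,1,0,0],[-1,-3,1,0],[-3,3,-2,1]] U=[[3,4,0,0],[0,-1,-3,3],[0,0,1,1],[0,0,0,5]]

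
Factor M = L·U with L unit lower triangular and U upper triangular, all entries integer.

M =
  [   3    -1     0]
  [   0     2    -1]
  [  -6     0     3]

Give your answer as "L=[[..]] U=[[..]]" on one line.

L=[[1,0,0],[0,1,0],[-2,-1,1]] U=[[3,-1,0],[0,2,-1],[0,0,2]]

  r1 -= 0·r0 → [0,2,-1]
  r2 -= -2·r0 → [0,-2,3]
  r2 -= -1·r1 → [0,0,2]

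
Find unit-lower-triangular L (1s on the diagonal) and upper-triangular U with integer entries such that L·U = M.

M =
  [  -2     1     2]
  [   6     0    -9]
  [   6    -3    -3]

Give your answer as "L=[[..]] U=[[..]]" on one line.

L=[[1,0,0],[-3,1,0],[-3,0,1]] U=[[-2,1,2],[0,3,-3],[0,0,3]]

  R1 -= -3·R0 → [0,3,-3]
  R2 -= -3·R0 → [0,0,3]
  R2 -= 0·R1 → [0,0,3]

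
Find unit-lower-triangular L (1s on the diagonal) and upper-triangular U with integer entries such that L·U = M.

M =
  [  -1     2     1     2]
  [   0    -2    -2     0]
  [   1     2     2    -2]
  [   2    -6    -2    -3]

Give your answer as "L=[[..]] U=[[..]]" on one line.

  row1 -= 0·row0 → [0,-2,-2,0]
  row2 -= -1·row0 → [0,4,3,0]
  row3 -= -2·row0 → [0,-2,0,1]
  row2 -= -2·row1 → [0,0,-1,0]
  row3 -= 1·row1 → [0,0,2,1]
  row3 -= -2·row2 → [0,0,0,1]

L=[[1,0,0,0],[0,1,0,0],[-1,-2,1,0],[-2,1,-2,1]] U=[[-1,2,1,2],[0,-2,-2,0],[0,0,-1,0],[0,0,0,1]]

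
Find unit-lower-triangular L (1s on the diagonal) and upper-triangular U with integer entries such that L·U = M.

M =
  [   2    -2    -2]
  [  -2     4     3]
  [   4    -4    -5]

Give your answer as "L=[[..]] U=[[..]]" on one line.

L=[[1,0,0],[-1,1,0],[2,0,1]] U=[[2,-2,-2],[0,2,1],[0,0,-1]]

  R1 -= -1·R0 → [0,2,1]
  R2 -= 2·R0 → [0,0,-1]
  R2 -= 0·R1 → [0,0,-1]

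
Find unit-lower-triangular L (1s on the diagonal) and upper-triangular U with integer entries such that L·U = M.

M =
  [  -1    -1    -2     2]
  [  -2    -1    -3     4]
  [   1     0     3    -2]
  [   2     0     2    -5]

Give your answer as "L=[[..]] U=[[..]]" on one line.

L=[[1,0,0,0],[2,1,0,0],[-1,-1,1,0],[-2,-2,0,1]] U=[[-1,-1,-2,2],[0,1,1,0],[0,0,2,0],[0,0,0,-1]]

  r1 -= 2·r0 → [0,1,1,0]
  r2 -= -1·r0 → [0,-1,1,0]
  r3 -= -2·r0 → [0,-2,-2,-1]
  r2 -= -1·r1 → [0,0,2,0]
  r3 -= -2·r1 → [0,0,0,-1]
  r3 -= 0·r2 → [0,0,0,-1]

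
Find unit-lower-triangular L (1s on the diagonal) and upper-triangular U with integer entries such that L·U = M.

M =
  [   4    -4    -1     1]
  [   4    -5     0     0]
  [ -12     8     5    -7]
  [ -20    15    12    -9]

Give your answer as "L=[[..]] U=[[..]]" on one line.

  R1 -= 1·R0 → [0,-1,1,-1]
  R2 -= -3·R0 → [0,-4,2,-4]
  R3 -= -5·R0 → [0,-5,7,-4]
  R2 -= 4·R1 → [0,0,-2,0]
  R3 -= 5·R1 → [0,0,2,1]
  R3 -= -1·R2 → [0,0,0,1]

L=[[1,0,0,0],[1,1,0,0],[-3,4,1,0],[-5,5,-1,1]] U=[[4,-4,-1,1],[0,-1,1,-1],[0,0,-2,0],[0,0,0,1]]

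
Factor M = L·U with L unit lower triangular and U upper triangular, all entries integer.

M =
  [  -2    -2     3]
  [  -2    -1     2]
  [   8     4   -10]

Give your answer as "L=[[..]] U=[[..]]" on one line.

L=[[1,0,0],[1,1,0],[-4,-4,1]] U=[[-2,-2,3],[0,1,-1],[0,0,-2]]

  r1 -= 1·r0 → [0,1,-1]
  r2 -= -4·r0 → [0,-4,2]
  r2 -= -4·r1 → [0,0,-2]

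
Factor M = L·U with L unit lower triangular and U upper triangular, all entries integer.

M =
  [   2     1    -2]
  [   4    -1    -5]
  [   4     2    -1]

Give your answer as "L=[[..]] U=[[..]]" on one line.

  R1 -= 2·R0 → [0,-3,-1]
  R2 -= 2·R0 → [0,0,3]
  R2 -= 0·R1 → [0,0,3]

L=[[1,0,0],[2,1,0],[2,0,1]] U=[[2,1,-2],[0,-3,-1],[0,0,3]]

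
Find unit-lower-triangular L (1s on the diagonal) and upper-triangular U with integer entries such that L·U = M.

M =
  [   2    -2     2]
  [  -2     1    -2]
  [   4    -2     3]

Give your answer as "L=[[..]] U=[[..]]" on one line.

  R1 -= -1·R0 → [0,-1,0]
  R2 -= 2·R0 → [0,2,-1]
  R2 -= -2·R1 → [0,0,-1]

L=[[1,0,0],[-1,1,0],[2,-2,1]] U=[[2,-2,2],[0,-1,0],[0,0,-1]]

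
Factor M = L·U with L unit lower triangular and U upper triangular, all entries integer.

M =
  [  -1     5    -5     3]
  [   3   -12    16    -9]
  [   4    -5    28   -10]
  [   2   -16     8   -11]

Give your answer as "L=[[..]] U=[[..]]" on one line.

L=[[1,0,0,0],[-3,1,0,0],[-4,5,1,0],[-2,-2,0,1]] U=[[-1,5,-5,3],[0,3,1,0],[0,0,3,2],[0,0,0,-5]]

  row1 -= -3·row0 → [0,3,1,0]
  row2 -= -4·row0 → [0,15,8,2]
  row3 -= -2·row0 → [0,-6,-2,-5]
  row2 -= 5·row1 → [0,0,3,2]
  row3 -= -2·row1 → [0,0,0,-5]
  row3 -= 0·row2 → [0,0,0,-5]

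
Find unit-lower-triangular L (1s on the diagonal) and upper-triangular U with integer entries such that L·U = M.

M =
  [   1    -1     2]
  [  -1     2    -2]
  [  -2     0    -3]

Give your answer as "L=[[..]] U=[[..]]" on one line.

L=[[1,0,0],[-1,1,0],[-2,-2,1]] U=[[1,-1,2],[0,1,0],[0,0,1]]

  row1 -= -1·row0 → [0,1,0]
  row2 -= -2·row0 → [0,-2,1]
  row2 -= -2·row1 → [0,0,1]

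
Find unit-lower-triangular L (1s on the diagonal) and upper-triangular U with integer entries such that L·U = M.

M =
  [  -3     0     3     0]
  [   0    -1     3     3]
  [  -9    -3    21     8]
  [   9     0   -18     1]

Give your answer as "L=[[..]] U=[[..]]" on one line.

L=[[1,0,0,0],[0,1,0,0],[3,3,1,0],[-3,0,-3,1]] U=[[-3,0,3,0],[0,-1,3,3],[0,0,3,-1],[0,0,0,-2]]

  r1 -= 0·r0 → [0,-1,3,3]
  r2 -= 3·r0 → [0,-3,12,8]
  r3 -= -3·r0 → [0,0,-9,1]
  r2 -= 3·r1 → [0,0,3,-1]
  r3 -= 0·r1 → [0,0,-9,1]
  r3 -= -3·r2 → [0,0,0,-2]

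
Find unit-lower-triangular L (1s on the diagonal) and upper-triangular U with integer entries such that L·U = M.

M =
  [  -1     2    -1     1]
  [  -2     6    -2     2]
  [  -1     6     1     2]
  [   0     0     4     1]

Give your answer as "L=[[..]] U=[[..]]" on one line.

L=[[1,0,0,0],[2,1,0,0],[1,2,1,0],[0,0,2,1]] U=[[-1,2,-1,1],[0,2,0,0],[0,0,2,1],[0,0,0,-1]]

  R1 -= 2·R0 → [0,2,0,0]
  R2 -= 1·R0 → [0,4,2,1]
  R3 -= 0·R0 → [0,0,4,1]
  R2 -= 2·R1 → [0,0,2,1]
  R3 -= 0·R1 → [0,0,4,1]
  R3 -= 2·R2 → [0,0,0,-1]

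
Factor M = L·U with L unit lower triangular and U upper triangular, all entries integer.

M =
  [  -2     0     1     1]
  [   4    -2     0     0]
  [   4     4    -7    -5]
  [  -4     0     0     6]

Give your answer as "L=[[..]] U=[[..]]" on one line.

L=[[1,0,0,0],[-2,1,0,0],[-2,-2,1,0],[2,0,2,1]] U=[[-2,0,1,1],[0,-2,2,2],[0,0,-1,1],[0,0,0,2]]

  r1 -= -2·r0 → [0,-2,2,2]
  r2 -= -2·r0 → [0,4,-5,-3]
  r3 -= 2·r0 → [0,0,-2,4]
  r2 -= -2·r1 → [0,0,-1,1]
  r3 -= 0·r1 → [0,0,-2,4]
  r3 -= 2·r2 → [0,0,0,2]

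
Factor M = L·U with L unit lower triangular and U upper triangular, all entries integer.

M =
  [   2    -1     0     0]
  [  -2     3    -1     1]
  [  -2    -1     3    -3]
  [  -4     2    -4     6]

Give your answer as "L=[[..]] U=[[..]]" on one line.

  R1 -= -1·R0 → [0,2,-1,1]
  R2 -= -1·R0 → [0,-2,3,-3]
  R3 -= -2·R0 → [0,0,-4,6]
  R2 -= -1·R1 → [0,0,2,-2]
  R3 -= 0·R1 → [0,0,-4,6]
  R3 -= -2·R2 → [0,0,0,2]

L=[[1,0,0,0],[-1,1,0,0],[-1,-1,1,0],[-2,0,-2,1]] U=[[2,-1,0,0],[0,2,-1,1],[0,0,2,-2],[0,0,0,2]]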